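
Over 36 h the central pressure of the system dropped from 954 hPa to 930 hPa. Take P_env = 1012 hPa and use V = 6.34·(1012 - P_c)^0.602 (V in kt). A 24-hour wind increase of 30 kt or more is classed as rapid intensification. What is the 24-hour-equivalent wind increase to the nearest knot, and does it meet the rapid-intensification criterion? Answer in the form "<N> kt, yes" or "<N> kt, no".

11 kt, no

V₁: ΔP = 58, V ≈ 6.34 × 58^0.602 ≈ 73.06 kt.
V₂: ΔP = 82, V ≈ 6.34 × 82^0.602 ≈ 89.99 kt.
ΔV over 36 h = 16.93 kt → 24 h equivalent = 16.93 × 24/36 ≈ 11.29 kt.
11 kt < 30 kt ⇒ not rapid intensification.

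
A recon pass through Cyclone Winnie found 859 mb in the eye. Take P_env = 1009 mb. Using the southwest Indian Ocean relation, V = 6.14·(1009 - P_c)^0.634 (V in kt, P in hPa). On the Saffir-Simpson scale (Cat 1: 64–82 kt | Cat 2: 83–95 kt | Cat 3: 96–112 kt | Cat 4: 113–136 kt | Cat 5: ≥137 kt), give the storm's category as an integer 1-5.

ΔP = 1009 − 859 = 150 mb.
V ≈ 6.14 × 150^0.634 = 6.14 × 23.97 ≈ 147 kt.
147 kt falls in the Category 5 band.

5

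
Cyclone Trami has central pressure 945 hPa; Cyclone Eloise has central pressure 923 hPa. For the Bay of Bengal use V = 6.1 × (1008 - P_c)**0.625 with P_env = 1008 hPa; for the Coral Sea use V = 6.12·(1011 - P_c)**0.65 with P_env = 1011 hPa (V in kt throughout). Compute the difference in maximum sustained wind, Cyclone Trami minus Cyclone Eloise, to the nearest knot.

Cyclone Trami: ΔP = 63; V ≈ 6.1 × 63^0.625 ≈ 81.27 kt.
Cyclone Eloise: ΔP = 88; V ≈ 6.12 × 88^0.65 ≈ 112.37 kt.
Difference ≈ 81.27 − 112.37 = -31.10 → -31 kt.

-31 kt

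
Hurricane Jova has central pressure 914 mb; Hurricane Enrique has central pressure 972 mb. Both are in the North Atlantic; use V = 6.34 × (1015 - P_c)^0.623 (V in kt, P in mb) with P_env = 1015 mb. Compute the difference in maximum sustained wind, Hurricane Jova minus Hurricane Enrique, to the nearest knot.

Hurricane Jova: ΔP = 101; V ≈ 6.34 × 101^0.623 ≈ 112.40 kt.
Hurricane Enrique: ΔP = 43; V ≈ 6.34 × 43^0.623 ≈ 66.03 kt.
Difference ≈ 112.40 − 66.03 = 46.37 → 46 kt.

46 kt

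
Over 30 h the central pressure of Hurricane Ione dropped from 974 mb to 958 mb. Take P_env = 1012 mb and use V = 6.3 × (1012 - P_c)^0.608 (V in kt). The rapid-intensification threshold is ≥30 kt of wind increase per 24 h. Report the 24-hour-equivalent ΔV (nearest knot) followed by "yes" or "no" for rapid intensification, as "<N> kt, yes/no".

V₁: ΔP = 38, V ≈ 6.3 × 38^0.608 ≈ 57.52 kt.
V₂: ΔP = 54, V ≈ 6.3 × 54^0.608 ≈ 71.23 kt.
ΔV over 30 h = 13.71 kt → 24 h equivalent = 13.71 × 24/30 ≈ 10.97 kt.
11 kt < 30 kt ⇒ not rapid intensification.

11 kt, no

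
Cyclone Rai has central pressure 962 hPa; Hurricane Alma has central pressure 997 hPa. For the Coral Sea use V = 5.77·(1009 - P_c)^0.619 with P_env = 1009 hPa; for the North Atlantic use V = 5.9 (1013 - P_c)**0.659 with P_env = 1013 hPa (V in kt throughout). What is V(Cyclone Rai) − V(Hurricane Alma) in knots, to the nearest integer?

26 kt

Cyclone Rai: ΔP = 47; V ≈ 5.77 × 47^0.619 ≈ 62.55 kt.
Hurricane Alma: ΔP = 16; V ≈ 5.9 × 16^0.659 ≈ 36.67 kt.
Difference ≈ 62.55 − 36.67 = 25.88 → 26 kt.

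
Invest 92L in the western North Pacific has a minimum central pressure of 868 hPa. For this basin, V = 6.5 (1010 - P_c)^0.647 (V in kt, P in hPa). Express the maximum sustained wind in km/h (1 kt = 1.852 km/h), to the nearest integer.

ΔP = 1010 − 868 = 142 hPa.
V ≈ 6.5 × 142^0.647 = 6.5 × 24.691 ≈ 160.488 kt.
160.488 × 1.852 ≈ 297.22 km/h → 297 km/h.

297 km/h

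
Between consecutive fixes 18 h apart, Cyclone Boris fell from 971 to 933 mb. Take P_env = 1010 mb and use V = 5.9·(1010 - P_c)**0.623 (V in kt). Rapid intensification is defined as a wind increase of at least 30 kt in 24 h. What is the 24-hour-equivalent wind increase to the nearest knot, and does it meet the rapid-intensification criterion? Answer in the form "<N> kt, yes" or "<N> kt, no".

41 kt, yes

V₁: ΔP = 39, V ≈ 5.9 × 39^0.623 ≈ 57.82 kt.
V₂: ΔP = 77, V ≈ 5.9 × 77^0.623 ≈ 88.34 kt.
ΔV over 18 h = 30.52 kt → 24 h equivalent = 30.52 × 24/18 ≈ 40.69 kt.
41 kt ≥ 30 kt ⇒ rapid intensification.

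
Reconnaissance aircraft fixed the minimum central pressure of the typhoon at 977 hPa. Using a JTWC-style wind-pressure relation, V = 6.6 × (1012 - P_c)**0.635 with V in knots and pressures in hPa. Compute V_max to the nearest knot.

63 kt

ΔP = 1012 − 977 = 35 hPa.
35^0.635 ≈ 9.561.
V ≈ 6.6 × 9.561 ≈ 63.1 kt.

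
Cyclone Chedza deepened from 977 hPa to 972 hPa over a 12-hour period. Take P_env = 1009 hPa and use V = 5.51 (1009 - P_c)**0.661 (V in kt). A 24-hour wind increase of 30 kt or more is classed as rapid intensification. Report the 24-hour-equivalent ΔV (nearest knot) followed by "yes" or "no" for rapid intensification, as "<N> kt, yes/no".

V₁: ΔP = 32, V ≈ 5.51 × 32^0.661 ≈ 54.46 kt.
V₂: ΔP = 37, V ≈ 5.51 × 37^0.661 ≈ 59.94 kt.
ΔV over 12 h = 5.48 kt → 24 h equivalent = 5.48 × 24/12 ≈ 10.96 kt.
11 kt < 30 kt ⇒ not rapid intensification.

11 kt, no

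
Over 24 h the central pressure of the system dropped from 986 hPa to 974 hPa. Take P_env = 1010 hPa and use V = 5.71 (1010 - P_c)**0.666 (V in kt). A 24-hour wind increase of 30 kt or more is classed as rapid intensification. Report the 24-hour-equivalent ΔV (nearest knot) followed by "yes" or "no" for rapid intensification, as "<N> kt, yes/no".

V₁: ΔP = 24, V ≈ 5.71 × 24^0.666 ≈ 47.41 kt.
V₂: ΔP = 36, V ≈ 5.71 × 36^0.666 ≈ 62.11 kt.
ΔV over 24 h = 14.70 kt → 24 h equivalent = 14.70 × 24/24 ≈ 14.70 kt.
15 kt < 30 kt ⇒ not rapid intensification.

15 kt, no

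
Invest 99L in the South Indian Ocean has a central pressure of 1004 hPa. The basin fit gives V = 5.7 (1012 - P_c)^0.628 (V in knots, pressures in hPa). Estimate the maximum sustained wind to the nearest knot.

ΔP = 1012 − 1004 = 8 hPa.
8^0.628 ≈ 3.691.
V ≈ 5.7 × 3.691 ≈ 21.0 kt.

21 kt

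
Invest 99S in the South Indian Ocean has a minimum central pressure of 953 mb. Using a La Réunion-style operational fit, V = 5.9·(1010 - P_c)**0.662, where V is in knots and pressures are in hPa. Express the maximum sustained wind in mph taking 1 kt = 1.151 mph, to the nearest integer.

ΔP = 1010 − 953 = 57 mb.
V ≈ 5.9 × 57^0.662 = 5.9 × 14.534 ≈ 85.751 kt.
85.751 × 1.151 ≈ 98.70 mph → 99 mph.

99 mph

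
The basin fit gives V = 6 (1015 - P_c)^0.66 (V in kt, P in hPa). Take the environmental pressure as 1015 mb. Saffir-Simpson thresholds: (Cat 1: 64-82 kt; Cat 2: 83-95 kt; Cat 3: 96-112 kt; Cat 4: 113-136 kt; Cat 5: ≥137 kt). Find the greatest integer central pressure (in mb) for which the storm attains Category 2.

961 mb

Category 2 begins at V = 83 kt.
Required ΔP = (83/6)^(1/0.66) = 13.833^1.515 ≈ 53.54 mb.
P_c ≤ 1015 − 53.54 = 961.46, so the highest integer P_c is 961 mb.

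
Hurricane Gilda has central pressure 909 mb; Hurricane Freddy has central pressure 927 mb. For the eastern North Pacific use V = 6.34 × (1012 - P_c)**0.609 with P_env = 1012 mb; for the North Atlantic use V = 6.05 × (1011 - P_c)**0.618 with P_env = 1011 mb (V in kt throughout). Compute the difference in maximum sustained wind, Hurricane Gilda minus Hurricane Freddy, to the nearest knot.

13 kt

Hurricane Gilda: ΔP = 103; V ≈ 6.34 × 103^0.609 ≈ 106.64 kt.
Hurricane Freddy: ΔP = 84; V ≈ 6.05 × 84^0.618 ≈ 93.53 kt.
Difference ≈ 106.64 − 93.53 = 13.11 → 13 kt.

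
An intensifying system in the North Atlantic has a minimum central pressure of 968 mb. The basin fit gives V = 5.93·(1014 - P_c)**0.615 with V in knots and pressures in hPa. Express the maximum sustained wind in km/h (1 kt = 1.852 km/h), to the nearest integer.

116 km/h

ΔP = 1014 − 968 = 46 mb.
V ≈ 5.93 × 46^0.615 = 5.93 × 10.534 ≈ 62.467 kt.
62.467 × 1.852 ≈ 115.69 km/h → 116 km/h.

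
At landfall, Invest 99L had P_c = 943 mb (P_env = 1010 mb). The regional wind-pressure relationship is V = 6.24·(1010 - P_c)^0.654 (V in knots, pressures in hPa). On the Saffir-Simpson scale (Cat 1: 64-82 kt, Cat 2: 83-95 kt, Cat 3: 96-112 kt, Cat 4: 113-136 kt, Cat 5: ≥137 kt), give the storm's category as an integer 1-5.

ΔP = 1010 − 943 = 67 mb.
V ≈ 6.24 × 67^0.654 = 6.24 × 15.64 ≈ 98 kt.
98 kt falls in the Category 3 band.

3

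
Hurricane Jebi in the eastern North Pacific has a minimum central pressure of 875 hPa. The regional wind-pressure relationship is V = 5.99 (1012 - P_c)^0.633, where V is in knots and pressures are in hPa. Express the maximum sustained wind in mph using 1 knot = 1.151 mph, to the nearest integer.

155 mph

ΔP = 1012 − 875 = 137 hPa.
V ≈ 5.99 × 137^0.633 = 5.99 × 22.519 ≈ 134.887 kt.
134.887 × 1.151 ≈ 155.26 mph → 155 mph.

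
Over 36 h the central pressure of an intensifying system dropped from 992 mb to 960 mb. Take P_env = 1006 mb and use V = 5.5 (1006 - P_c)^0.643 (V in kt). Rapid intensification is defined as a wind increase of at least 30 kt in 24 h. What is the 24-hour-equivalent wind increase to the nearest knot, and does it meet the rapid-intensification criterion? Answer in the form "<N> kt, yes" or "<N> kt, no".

V₁: ΔP = 14, V ≈ 5.5 × 14^0.643 ≈ 30.01 kt.
V₂: ΔP = 46, V ≈ 5.5 × 46^0.643 ≈ 64.49 kt.
ΔV over 36 h = 34.48 kt → 24 h equivalent = 34.48 × 24/36 ≈ 22.99 kt.
23 kt < 30 kt ⇒ not rapid intensification.

23 kt, no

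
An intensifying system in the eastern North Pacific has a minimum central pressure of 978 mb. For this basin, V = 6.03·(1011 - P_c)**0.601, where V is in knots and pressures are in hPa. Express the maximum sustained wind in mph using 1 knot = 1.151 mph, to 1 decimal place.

56.8 mph

ΔP = 1011 − 978 = 33 mb.
V ≈ 6.03 × 33^0.601 = 6.03 × 8.178 ≈ 49.311 kt.
49.311 × 1.151 ≈ 56.76 mph → 56.8 mph.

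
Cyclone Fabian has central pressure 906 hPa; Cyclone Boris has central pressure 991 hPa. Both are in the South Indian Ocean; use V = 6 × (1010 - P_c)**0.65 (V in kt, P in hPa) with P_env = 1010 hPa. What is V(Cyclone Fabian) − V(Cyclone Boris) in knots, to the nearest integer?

82 kt

Cyclone Fabian: ΔP = 104; V ≈ 6 × 104^0.65 ≈ 122.81 kt.
Cyclone Boris: ΔP = 19; V ≈ 6 × 19^0.65 ≈ 40.68 kt.
Difference ≈ 122.81 − 40.68 = 82.13 → 82 kt.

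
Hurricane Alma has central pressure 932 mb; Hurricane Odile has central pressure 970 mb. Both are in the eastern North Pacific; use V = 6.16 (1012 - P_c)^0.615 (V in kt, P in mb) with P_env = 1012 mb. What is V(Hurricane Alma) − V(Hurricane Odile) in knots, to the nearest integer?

30 kt

Hurricane Alma: ΔP = 80; V ≈ 6.16 × 80^0.615 ≈ 91.20 kt.
Hurricane Odile: ΔP = 42; V ≈ 6.16 × 42^0.615 ≈ 61.36 kt.
Difference ≈ 91.20 − 61.36 = 29.84 → 30 kt.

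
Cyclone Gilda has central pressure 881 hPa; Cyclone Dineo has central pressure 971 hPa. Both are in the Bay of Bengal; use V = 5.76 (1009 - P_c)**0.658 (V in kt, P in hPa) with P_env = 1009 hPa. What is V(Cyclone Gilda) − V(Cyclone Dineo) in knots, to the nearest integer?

77 kt

Cyclone Gilda: ΔP = 128; V ≈ 5.76 × 128^0.658 ≈ 140.27 kt.
Cyclone Dineo: ΔP = 38; V ≈ 5.76 × 38^0.658 ≈ 63.08 kt.
Difference ≈ 140.27 − 63.08 = 77.19 → 77 kt.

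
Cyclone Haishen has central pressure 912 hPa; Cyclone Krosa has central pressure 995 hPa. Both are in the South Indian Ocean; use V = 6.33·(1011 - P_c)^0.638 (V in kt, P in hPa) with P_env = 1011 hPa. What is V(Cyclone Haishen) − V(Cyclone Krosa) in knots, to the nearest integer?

82 kt

Cyclone Haishen: ΔP = 99; V ≈ 6.33 × 99^0.638 ≈ 118.75 kt.
Cyclone Krosa: ΔP = 16; V ≈ 6.33 × 16^0.638 ≈ 37.12 kt.
Difference ≈ 118.75 − 37.12 = 81.63 → 82 kt.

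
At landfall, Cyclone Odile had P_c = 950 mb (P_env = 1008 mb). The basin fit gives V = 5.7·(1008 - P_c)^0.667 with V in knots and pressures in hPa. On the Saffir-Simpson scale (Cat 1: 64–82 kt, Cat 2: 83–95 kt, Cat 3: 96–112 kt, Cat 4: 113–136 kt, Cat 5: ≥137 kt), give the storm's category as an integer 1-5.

2

ΔP = 1008 − 950 = 58 mb.
V ≈ 5.7 × 58^0.667 = 5.7 × 15.00 ≈ 86 kt.
86 kt falls in the Category 2 band.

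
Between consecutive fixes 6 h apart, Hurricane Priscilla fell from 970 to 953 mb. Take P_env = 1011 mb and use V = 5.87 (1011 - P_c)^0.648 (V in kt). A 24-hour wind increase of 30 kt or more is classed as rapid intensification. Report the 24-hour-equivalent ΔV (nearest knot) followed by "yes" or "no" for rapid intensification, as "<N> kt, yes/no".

66 kt, yes

V₁: ΔP = 41, V ≈ 5.87 × 41^0.648 ≈ 65.12 kt.
V₂: ΔP = 58, V ≈ 5.87 × 58^0.648 ≈ 81.53 kt.
ΔV over 6 h = 16.41 kt → 24 h equivalent = 16.41 × 24/6 ≈ 65.64 kt.
66 kt ≥ 30 kt ⇒ rapid intensification.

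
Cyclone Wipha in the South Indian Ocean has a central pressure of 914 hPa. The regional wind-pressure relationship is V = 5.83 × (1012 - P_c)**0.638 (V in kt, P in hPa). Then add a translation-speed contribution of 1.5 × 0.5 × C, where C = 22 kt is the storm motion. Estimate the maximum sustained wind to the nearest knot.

ΔP = 1012 − 914 = 98 hPa.
98^0.638 ≈ 18.638.
V ≈ 5.83 × 18.638 ≈ 108.7 kt.
Translation term: 1.5 × 0.5 × 22 = 16.5 kt.
Corrected V ≈ 125.2 kt → 125 kt.

125 kt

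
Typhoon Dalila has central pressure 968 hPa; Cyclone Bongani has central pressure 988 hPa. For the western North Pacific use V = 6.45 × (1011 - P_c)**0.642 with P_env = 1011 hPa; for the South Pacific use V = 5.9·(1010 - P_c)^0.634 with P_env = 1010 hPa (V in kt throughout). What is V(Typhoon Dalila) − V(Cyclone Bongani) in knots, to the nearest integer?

30 kt

Typhoon Dalila: ΔP = 43; V ≈ 6.45 × 43^0.642 ≈ 72.15 kt.
Cyclone Bongani: ΔP = 22; V ≈ 5.9 × 22^0.634 ≈ 41.87 kt.
Difference ≈ 72.15 − 41.87 = 30.28 → 30 kt.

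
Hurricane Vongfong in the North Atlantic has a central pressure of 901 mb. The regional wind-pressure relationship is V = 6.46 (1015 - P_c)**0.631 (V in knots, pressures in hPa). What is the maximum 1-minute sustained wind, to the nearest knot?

128 kt

ΔP = 1015 − 901 = 114 mb.
114^0.631 ≈ 19.857.
V ≈ 6.46 × 19.857 ≈ 128.3 kt.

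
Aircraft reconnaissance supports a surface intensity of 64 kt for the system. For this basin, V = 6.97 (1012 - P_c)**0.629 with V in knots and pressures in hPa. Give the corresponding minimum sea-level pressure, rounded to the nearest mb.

978 mb

ΔP = (V / 6.97)^(1/0.629) = (64/6.97)^1.590.
64/6.97 = 9.182; 9.182^1.590 ≈ 33.96 mb.
P_c = 1012 − 33.96 = 978.04 ≈ 978 mb.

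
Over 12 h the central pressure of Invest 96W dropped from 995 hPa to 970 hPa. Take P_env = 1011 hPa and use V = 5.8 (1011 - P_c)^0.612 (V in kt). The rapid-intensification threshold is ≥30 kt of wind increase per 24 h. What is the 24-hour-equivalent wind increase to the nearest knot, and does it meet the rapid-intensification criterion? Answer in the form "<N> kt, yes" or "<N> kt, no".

49 kt, yes

V₁: ΔP = 16, V ≈ 5.8 × 16^0.612 ≈ 31.65 kt.
V₂: ΔP = 41, V ≈ 5.8 × 41^0.612 ≈ 56.29 kt.
ΔV over 12 h = 24.64 kt → 24 h equivalent = 24.64 × 24/12 ≈ 49.28 kt.
49 kt ≥ 30 kt ⇒ rapid intensification.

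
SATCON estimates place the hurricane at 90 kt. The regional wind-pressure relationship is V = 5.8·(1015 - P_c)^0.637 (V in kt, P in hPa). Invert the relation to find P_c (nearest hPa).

ΔP = (V / 5.8)^(1/0.637) = (90/5.8)^1.570.
90/5.8 = 15.517; 15.517^1.570 ≈ 74.03 hPa.
P_c = 1015 − 74.03 = 940.97 ≈ 941 hPa.

941 hPa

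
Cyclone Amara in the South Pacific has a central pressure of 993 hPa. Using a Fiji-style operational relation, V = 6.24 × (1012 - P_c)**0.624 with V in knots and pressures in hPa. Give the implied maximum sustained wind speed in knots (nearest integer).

39 kt

ΔP = 1012 − 993 = 19 hPa.
19^0.624 ≈ 6.280.
V ≈ 6.24 × 6.280 ≈ 39.2 kt.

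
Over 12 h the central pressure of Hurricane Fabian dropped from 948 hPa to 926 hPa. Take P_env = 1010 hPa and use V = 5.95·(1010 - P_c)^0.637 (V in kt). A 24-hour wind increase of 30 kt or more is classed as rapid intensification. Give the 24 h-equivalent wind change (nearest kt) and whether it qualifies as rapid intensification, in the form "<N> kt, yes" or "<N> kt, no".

V₁: ΔP = 62, V ≈ 5.95 × 62^0.637 ≈ 82.47 kt.
V₂: ΔP = 84, V ≈ 5.95 × 84^0.637 ≈ 100.07 kt.
ΔV over 12 h = 17.60 kt → 24 h equivalent = 17.60 × 24/12 ≈ 35.20 kt.
35 kt ≥ 30 kt ⇒ rapid intensification.

35 kt, yes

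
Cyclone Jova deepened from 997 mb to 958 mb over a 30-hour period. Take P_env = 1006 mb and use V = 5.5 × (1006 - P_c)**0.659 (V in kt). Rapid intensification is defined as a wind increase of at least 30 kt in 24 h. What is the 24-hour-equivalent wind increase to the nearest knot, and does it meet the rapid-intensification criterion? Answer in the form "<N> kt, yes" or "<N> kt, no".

V₁: ΔP = 9, V ≈ 5.5 × 9^0.659 ≈ 23.40 kt.
V₂: ΔP = 48, V ≈ 5.5 × 48^0.659 ≈ 70.52 kt.
ΔV over 30 h = 47.12 kt → 24 h equivalent = 47.12 × 24/30 ≈ 37.70 kt.
38 kt ≥ 30 kt ⇒ rapid intensification.

38 kt, yes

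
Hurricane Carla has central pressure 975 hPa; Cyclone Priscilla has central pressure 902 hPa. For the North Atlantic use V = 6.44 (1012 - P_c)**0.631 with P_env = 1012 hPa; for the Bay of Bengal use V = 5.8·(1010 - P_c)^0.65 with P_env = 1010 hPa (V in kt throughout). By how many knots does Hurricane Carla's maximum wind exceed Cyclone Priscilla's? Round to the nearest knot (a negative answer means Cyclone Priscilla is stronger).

-59 kt

Hurricane Carla: ΔP = 37; V ≈ 6.44 × 37^0.631 ≈ 62.87 kt.
Cyclone Priscilla: ΔP = 108; V ≈ 5.8 × 108^0.65 ≈ 121.66 kt.
Difference ≈ 62.87 − 121.66 = -58.79 → -59 kt.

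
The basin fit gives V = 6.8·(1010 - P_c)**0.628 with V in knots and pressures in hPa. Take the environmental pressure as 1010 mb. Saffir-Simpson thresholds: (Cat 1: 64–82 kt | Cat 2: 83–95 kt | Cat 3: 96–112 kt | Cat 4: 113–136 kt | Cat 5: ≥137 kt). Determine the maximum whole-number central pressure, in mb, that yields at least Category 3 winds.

942 mb

Category 3 begins at V = 96 kt.
Required ΔP = (96/6.8)^(1/0.628) = 14.118^1.592 ≈ 67.74 mb.
P_c ≤ 1010 − 67.74 = 942.26, so the highest integer P_c is 942 mb.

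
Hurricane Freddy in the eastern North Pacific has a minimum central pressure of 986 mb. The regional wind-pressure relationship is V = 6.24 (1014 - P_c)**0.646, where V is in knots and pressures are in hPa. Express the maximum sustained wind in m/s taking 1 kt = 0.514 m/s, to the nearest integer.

ΔP = 1014 − 986 = 28 mb.
V ≈ 6.24 × 28^0.646 = 6.24 × 8.607 ≈ 53.709 kt.
53.709 × 0.514 ≈ 27.61 m/s → 28 m/s.

28 m/s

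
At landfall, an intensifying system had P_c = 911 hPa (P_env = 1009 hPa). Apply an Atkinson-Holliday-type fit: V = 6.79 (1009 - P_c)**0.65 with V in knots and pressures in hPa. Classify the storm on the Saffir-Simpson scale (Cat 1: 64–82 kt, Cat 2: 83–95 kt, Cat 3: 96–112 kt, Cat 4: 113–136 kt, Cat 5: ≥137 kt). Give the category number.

4

ΔP = 1009 − 911 = 98 hPa.
V ≈ 6.79 × 98^0.65 = 6.79 × 19.69 ≈ 134 kt.
134 kt falls in the Category 4 band.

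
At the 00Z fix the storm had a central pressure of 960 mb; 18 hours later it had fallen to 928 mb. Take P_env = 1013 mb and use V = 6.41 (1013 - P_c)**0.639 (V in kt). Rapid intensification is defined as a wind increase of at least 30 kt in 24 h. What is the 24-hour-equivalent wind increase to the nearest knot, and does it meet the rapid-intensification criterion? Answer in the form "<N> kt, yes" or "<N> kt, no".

V₁: ΔP = 53, V ≈ 6.41 × 53^0.639 ≈ 81.03 kt.
V₂: ΔP = 85, V ≈ 6.41 × 85^0.639 ≈ 109.59 kt.
ΔV over 18 h = 28.56 kt → 24 h equivalent = 28.56 × 24/18 ≈ 38.08 kt.
38 kt ≥ 30 kt ⇒ rapid intensification.

38 kt, yes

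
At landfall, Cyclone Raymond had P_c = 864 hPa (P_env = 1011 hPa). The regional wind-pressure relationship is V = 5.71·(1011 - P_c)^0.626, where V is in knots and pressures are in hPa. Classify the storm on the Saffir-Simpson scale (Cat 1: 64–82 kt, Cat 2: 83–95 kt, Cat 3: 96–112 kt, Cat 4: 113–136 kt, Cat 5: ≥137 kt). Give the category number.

ΔP = 1011 − 864 = 147 hPa.
V ≈ 5.71 × 147^0.626 = 5.71 × 22.74 ≈ 130 kt.
130 kt falls in the Category 4 band.

4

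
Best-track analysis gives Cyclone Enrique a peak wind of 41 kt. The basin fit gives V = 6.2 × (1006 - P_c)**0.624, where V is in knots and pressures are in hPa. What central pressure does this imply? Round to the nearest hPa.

985 hPa

ΔP = (V / 6.2)^(1/0.624) = (41/6.2)^1.603.
41/6.2 = 6.613; 6.613^1.603 ≈ 20.64 hPa.
P_c = 1006 − 20.64 = 985.36 ≈ 985 hPa.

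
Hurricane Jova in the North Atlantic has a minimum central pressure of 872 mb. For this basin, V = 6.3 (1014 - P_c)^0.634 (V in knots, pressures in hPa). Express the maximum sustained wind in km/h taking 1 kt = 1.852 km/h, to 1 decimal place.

ΔP = 1014 − 872 = 142 mb.
V ≈ 6.3 × 142^0.634 = 6.3 × 23.150 ≈ 145.845 kt.
145.845 × 1.852 ≈ 270.10 km/h → 270.1 km/h.

270.1 km/h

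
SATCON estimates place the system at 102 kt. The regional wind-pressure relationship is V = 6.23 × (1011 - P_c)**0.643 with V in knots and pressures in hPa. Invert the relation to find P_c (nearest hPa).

ΔP = (V / 6.23)^(1/0.643) = (102/6.23)^1.555.
102/6.23 = 16.372; 16.372^1.555 ≈ 77.30 hPa.
P_c = 1011 − 77.30 = 933.70 ≈ 934 hPa.

934 hPa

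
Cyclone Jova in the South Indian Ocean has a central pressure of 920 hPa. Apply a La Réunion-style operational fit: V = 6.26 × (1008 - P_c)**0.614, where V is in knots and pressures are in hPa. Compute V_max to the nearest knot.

98 kt

ΔP = 1008 − 920 = 88 hPa.
88^0.614 ≈ 15.628.
V ≈ 6.26 × 15.628 ≈ 97.8 kt.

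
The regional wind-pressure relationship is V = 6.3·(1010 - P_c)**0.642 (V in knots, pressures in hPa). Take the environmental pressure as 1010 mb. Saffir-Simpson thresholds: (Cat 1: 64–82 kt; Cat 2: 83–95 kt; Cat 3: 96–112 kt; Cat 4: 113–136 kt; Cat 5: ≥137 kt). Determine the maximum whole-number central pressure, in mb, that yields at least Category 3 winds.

Category 3 begins at V = 96 kt.
Required ΔP = (96/6.3)^(1/0.642) = 15.238^1.558 ≈ 69.59 mb.
P_c ≤ 1010 − 69.59 = 940.41, so the highest integer P_c is 940 mb.

940 mb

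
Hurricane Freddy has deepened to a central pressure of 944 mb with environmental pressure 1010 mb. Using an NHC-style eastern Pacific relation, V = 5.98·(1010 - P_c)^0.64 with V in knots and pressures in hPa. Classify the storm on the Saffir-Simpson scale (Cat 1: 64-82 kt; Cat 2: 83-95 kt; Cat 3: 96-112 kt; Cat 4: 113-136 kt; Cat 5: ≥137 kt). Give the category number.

2

ΔP = 1010 − 944 = 66 mb.
V ≈ 5.98 × 66^0.64 = 5.98 × 14.61 ≈ 87 kt.
87 kt falls in the Category 2 band.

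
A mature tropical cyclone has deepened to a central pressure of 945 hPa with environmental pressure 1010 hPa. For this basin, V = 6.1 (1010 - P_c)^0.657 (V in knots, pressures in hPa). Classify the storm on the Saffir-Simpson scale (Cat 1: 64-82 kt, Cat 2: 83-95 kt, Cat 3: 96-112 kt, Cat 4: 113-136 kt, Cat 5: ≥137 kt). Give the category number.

2

ΔP = 1010 − 945 = 65 hPa.
V ≈ 6.1 × 65^0.657 = 6.1 × 15.53 ≈ 95 kt.
95 kt falls in the Category 2 band.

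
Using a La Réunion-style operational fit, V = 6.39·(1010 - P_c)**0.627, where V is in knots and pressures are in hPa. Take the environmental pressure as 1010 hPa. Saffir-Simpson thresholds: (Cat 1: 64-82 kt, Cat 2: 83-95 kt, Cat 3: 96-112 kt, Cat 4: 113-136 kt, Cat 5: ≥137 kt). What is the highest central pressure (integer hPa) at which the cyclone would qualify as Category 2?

950 hPa

Category 2 begins at V = 83 kt.
Required ΔP = (83/6.39)^(1/0.627) = 12.989^1.595 ≈ 59.71 hPa.
P_c ≤ 1010 − 59.71 = 950.29, so the highest integer P_c is 950 hPa.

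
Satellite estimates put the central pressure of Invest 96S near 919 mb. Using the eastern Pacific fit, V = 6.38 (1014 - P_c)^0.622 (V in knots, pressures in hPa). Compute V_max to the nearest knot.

108 kt

ΔP = 1014 − 919 = 95 mb.
95^0.622 ≈ 16.988.
V ≈ 6.38 × 16.988 ≈ 108.4 kt.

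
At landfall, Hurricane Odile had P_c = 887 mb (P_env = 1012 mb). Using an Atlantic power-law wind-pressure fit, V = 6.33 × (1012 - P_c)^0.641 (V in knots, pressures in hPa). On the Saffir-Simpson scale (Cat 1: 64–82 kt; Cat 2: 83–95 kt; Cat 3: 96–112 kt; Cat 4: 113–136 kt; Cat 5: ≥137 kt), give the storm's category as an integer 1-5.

ΔP = 1012 − 887 = 125 mb.
V ≈ 6.33 × 125^0.641 = 6.33 × 22.09 ≈ 140 kt.
140 kt falls in the Category 5 band.

5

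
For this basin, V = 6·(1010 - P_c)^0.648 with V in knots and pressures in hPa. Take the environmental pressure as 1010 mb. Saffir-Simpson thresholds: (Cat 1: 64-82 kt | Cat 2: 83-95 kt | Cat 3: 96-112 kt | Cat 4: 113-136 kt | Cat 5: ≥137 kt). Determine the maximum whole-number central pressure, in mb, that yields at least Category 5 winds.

885 mb

Category 5 begins at V = 137 kt.
Required ΔP = (137/6)^(1/0.648) = 22.833^1.543 ≈ 124.90 mb.
P_c ≤ 1010 − 124.90 = 885.10, so the highest integer P_c is 885 mb.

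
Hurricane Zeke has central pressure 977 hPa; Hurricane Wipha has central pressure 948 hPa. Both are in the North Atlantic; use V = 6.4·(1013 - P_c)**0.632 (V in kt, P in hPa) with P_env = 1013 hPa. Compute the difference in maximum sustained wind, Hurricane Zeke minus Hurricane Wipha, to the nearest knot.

Hurricane Zeke: ΔP = 36; V ≈ 6.4 × 36^0.632 ≈ 61.63 kt.
Hurricane Wipha: ΔP = 65; V ≈ 6.4 × 65^0.632 ≈ 89.52 kt.
Difference ≈ 61.63 − 89.52 = -27.89 → -28 kt.

-28 kt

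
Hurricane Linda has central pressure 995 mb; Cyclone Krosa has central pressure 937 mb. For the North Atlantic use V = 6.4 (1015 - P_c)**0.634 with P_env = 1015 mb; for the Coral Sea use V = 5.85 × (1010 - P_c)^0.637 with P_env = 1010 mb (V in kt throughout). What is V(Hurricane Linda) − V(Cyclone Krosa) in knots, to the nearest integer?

-47 kt

Hurricane Linda: ΔP = 20; V ≈ 6.4 × 20^0.634 ≈ 42.76 kt.
Cyclone Krosa: ΔP = 73; V ≈ 5.85 × 73^0.637 ≈ 89.97 kt.
Difference ≈ 42.76 − 89.97 = -47.21 → -47 kt.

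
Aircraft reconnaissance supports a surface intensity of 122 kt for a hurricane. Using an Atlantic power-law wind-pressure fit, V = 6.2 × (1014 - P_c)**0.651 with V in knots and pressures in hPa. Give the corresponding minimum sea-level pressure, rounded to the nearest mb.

ΔP = (V / 6.2)^(1/0.651) = (122/6.2)^1.536.
122/6.2 = 19.677; 19.677^1.536 ≈ 97.20 mb.
P_c = 1014 − 97.20 = 916.80 ≈ 917 mb.

917 mb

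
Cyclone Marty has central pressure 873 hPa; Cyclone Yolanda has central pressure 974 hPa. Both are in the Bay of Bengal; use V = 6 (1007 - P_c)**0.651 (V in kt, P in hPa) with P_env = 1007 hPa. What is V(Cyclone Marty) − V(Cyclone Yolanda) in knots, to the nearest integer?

Cyclone Marty: ΔP = 134; V ≈ 6 × 134^0.651 ≈ 145.51 kt.
Cyclone Yolanda: ΔP = 33; V ≈ 6 × 33^0.651 ≈ 58.44 kt.
Difference ≈ 145.51 − 58.44 = 87.07 → 87 kt.

87 kt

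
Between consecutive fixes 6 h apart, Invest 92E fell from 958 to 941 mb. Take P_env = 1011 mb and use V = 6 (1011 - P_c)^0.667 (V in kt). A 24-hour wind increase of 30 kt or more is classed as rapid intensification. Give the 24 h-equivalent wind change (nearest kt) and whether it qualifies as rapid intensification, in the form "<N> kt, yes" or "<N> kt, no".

V₁: ΔP = 53, V ≈ 6 × 53^0.667 ≈ 84.77 kt.
V₂: ΔP = 70, V ≈ 6 × 70^0.667 ≈ 102.05 kt.
ΔV over 6 h = 17.28 kt → 24 h equivalent = 17.28 × 24/6 ≈ 69.12 kt.
69 kt ≥ 30 kt ⇒ rapid intensification.

69 kt, yes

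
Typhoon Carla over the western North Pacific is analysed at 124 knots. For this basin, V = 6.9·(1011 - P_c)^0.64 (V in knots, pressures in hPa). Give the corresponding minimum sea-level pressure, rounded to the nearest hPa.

ΔP = (V / 6.9)^(1/0.64) = (124/6.9)^1.562.
124/6.9 = 17.971; 17.971^1.562 ≈ 91.26 hPa.
P_c = 1011 − 91.26 = 919.74 ≈ 920 hPa.

920 hPa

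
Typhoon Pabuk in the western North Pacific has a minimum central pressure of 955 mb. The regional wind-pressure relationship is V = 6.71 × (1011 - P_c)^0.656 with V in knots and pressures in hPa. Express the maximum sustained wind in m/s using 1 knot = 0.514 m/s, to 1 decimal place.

ΔP = 1011 − 955 = 56 mb.
V ≈ 6.71 × 56^0.656 = 6.71 × 14.022 ≈ 94.088 kt.
94.088 × 0.514 ≈ 48.36 m/s → 48.4 m/s.

48.4 m/s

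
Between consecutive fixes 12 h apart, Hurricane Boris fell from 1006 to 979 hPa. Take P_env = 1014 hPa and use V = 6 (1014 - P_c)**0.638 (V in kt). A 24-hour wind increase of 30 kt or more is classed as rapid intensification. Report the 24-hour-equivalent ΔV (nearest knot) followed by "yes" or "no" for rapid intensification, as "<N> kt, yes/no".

71 kt, yes

V₁: ΔP = 8, V ≈ 6 × 8^0.638 ≈ 22.61 kt.
V₂: ΔP = 35, V ≈ 6 × 35^0.638 ≈ 57.98 kt.
ΔV over 12 h = 35.37 kt → 24 h equivalent = 35.37 × 24/12 ≈ 70.74 kt.
71 kt ≥ 30 kt ⇒ rapid intensification.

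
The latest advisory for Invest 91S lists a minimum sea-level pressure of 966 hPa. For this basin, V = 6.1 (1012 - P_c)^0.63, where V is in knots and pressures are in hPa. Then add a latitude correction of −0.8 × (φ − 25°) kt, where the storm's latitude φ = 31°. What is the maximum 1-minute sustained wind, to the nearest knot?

63 kt

ΔP = 1012 − 966 = 46 hPa.
46^0.63 ≈ 11.157.
V ≈ 6.1 × 11.157 ≈ 68.1 kt.
Latitude correction: −0.8 × (31 − 25) = -4.8 kt.
Corrected V ≈ 63.3 kt → 63 kt.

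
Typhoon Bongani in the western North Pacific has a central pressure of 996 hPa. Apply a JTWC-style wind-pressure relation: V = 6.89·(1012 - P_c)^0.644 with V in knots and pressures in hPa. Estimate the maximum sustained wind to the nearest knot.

ΔP = 1012 − 996 = 16 hPa.
16^0.644 ≈ 5.963.
V ≈ 6.89 × 5.963 ≈ 41.1 kt.

41 kt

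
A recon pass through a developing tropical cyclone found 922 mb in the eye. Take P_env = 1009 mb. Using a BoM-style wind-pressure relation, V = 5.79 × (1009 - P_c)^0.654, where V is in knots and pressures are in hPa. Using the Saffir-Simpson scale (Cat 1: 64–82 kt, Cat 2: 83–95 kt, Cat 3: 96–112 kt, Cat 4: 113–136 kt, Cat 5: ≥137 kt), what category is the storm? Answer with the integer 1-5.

3

ΔP = 1009 − 922 = 87 mb.
V ≈ 5.79 × 87^0.654 = 5.79 × 18.55 ≈ 107 kt.
107 kt falls in the Category 3 band.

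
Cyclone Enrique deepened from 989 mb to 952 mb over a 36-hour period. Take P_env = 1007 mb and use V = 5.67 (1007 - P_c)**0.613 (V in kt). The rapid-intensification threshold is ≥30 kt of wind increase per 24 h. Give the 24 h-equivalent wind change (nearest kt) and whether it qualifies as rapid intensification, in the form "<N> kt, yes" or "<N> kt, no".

22 kt, no

V₁: ΔP = 18, V ≈ 5.67 × 18^0.613 ≈ 33.35 kt.
V₂: ΔP = 55, V ≈ 5.67 × 55^0.613 ≈ 66.13 kt.
ΔV over 36 h = 32.78 kt → 24 h equivalent = 32.78 × 24/36 ≈ 21.85 kt.
22 kt < 30 kt ⇒ not rapid intensification.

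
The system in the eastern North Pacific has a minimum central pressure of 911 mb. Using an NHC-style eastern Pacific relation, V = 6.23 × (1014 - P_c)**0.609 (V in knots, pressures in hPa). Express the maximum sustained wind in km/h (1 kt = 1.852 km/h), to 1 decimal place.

194.1 km/h

ΔP = 1014 − 911 = 103 mb.
V ≈ 6.23 × 103^0.609 = 6.23 × 16.820 ≈ 104.787 kt.
104.787 × 1.852 ≈ 194.06 km/h → 194.1 km/h.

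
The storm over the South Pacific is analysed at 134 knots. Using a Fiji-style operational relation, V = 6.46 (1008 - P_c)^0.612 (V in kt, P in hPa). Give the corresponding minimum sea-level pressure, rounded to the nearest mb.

ΔP = (V / 6.46)^(1/0.612) = (134/6.46)^1.634.
134/6.46 = 20.743; 20.743^1.634 ≈ 141.82 mb.
P_c = 1008 − 141.82 = 866.18 ≈ 866 mb.

866 mb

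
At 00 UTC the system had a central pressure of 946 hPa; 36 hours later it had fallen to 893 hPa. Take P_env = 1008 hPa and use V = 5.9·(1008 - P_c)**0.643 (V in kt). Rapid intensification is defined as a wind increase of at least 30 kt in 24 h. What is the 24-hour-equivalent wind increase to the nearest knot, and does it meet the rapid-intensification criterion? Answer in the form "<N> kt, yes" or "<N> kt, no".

27 kt, no

V₁: ΔP = 62, V ≈ 5.9 × 62^0.643 ≈ 83.82 kt.
V₂: ΔP = 115, V ≈ 5.9 × 115^0.643 ≈ 124.70 kt.
ΔV over 36 h = 40.88 kt → 24 h equivalent = 40.88 × 24/36 ≈ 27.25 kt.
27 kt < 30 kt ⇒ not rapid intensification.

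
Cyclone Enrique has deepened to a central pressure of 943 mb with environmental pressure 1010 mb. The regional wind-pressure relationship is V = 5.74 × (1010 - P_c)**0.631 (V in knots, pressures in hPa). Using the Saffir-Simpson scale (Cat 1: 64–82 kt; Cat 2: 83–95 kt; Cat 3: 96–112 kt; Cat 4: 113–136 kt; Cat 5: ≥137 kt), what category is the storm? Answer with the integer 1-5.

1

ΔP = 1010 − 943 = 67 mb.
V ≈ 5.74 × 67^0.631 = 5.74 × 14.20 ≈ 82 kt.
82 kt falls in the Category 1 band.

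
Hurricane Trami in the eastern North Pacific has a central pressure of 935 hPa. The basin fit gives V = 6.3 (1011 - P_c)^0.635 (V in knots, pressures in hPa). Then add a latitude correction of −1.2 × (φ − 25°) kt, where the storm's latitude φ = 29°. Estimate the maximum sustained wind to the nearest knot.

94 kt

ΔP = 1011 − 935 = 76 hPa.
76^0.635 ≈ 15.643.
V ≈ 6.3 × 15.643 ≈ 98.6 kt.
Latitude correction: −1.2 × (29 − 25) = -4.8 kt.
Corrected V ≈ 93.8 kt → 94 kt.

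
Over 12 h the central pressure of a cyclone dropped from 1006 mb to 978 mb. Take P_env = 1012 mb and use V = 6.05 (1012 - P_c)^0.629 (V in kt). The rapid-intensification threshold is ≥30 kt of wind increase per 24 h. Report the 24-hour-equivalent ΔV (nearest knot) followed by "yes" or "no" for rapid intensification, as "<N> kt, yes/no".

V₁: ΔP = 6, V ≈ 6.05 × 6^0.629 ≈ 18.67 kt.
V₂: ΔP = 34, V ≈ 6.05 × 34^0.629 ≈ 55.60 kt.
ΔV over 12 h = 36.93 kt → 24 h equivalent = 36.93 × 24/12 ≈ 73.86 kt.
74 kt ≥ 30 kt ⇒ rapid intensification.

74 kt, yes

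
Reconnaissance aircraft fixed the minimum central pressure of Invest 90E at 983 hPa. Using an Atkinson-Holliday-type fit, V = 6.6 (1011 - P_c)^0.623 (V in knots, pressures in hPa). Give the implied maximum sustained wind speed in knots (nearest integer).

ΔP = 1011 − 983 = 28 hPa.
28^0.623 ≈ 7.972.
V ≈ 6.6 × 7.972 ≈ 52.6 kt.

53 kt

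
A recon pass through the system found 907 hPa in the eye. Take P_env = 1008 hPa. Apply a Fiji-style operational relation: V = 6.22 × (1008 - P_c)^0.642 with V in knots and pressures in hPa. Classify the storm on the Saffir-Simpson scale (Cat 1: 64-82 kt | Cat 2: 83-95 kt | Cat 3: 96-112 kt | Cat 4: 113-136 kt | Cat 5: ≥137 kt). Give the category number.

ΔP = 1008 − 907 = 101 hPa.
V ≈ 6.22 × 101^0.642 = 6.22 × 19.35 ≈ 120 kt.
120 kt falls in the Category 4 band.

4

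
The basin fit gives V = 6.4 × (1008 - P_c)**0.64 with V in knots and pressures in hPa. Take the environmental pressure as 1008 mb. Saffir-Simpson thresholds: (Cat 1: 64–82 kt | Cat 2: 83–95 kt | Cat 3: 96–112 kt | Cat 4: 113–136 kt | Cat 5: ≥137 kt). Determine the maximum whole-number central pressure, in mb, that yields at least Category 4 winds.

919 mb

Category 4 begins at V = 113 kt.
Required ΔP = (113/6.4)^(1/0.64) = 17.656^1.562 ≈ 88.77 mb.
P_c ≤ 1008 − 88.77 = 919.23, so the highest integer P_c is 919 mb.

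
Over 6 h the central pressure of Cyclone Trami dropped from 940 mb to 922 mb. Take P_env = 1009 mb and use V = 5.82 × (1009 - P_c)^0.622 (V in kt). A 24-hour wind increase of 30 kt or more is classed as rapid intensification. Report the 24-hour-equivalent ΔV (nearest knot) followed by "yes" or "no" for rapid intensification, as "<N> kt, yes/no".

50 kt, yes

V₁: ΔP = 69, V ≈ 5.82 × 69^0.622 ≈ 81.04 kt.
V₂: ΔP = 87, V ≈ 5.82 × 87^0.622 ≈ 93.61 kt.
ΔV over 6 h = 12.57 kt → 24 h equivalent = 12.57 × 24/6 ≈ 50.28 kt.
50 kt ≥ 30 kt ⇒ rapid intensification.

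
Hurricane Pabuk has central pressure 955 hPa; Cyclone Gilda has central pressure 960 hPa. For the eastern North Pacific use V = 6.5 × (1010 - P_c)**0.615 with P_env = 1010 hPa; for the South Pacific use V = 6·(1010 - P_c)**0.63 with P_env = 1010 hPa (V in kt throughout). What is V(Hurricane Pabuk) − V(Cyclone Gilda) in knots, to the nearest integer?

6 kt

Hurricane Pabuk: ΔP = 55; V ≈ 6.5 × 55^0.615 ≈ 76.43 kt.
Cyclone Gilda: ΔP = 50; V ≈ 6 × 50^0.63 ≈ 70.55 kt.
Difference ≈ 76.43 − 70.55 = 5.88 → 6 kt.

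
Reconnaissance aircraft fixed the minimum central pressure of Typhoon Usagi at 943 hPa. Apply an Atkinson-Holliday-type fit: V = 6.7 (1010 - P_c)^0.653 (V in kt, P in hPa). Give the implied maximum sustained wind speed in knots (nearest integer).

ΔP = 1010 − 943 = 67 hPa.
67^0.653 ≈ 15.575.
V ≈ 6.7 × 15.575 ≈ 104.4 kt.

104 kt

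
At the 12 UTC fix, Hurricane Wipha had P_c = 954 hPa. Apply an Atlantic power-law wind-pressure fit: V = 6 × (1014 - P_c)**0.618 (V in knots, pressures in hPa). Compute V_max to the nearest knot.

75 kt

ΔP = 1014 − 954 = 60 hPa.
60^0.618 ≈ 12.557.
V ≈ 6 × 12.557 ≈ 75.3 kt.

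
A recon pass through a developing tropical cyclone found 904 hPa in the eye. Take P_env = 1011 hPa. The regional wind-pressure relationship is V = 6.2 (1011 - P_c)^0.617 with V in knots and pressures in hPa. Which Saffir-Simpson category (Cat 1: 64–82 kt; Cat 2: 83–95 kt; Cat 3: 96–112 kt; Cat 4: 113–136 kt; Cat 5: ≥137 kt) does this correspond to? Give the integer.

3

ΔP = 1011 − 904 = 107 hPa.
V ≈ 6.2 × 107^0.617 = 6.2 × 17.87 ≈ 111 kt.
111 kt falls in the Category 3 band.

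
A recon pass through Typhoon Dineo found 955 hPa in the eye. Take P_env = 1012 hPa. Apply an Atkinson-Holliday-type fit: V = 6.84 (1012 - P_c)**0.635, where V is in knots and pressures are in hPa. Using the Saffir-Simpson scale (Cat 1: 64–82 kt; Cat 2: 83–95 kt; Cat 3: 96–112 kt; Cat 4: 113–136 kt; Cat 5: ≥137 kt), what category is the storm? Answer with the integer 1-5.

2

ΔP = 1012 − 955 = 57 hPa.
V ≈ 6.84 × 57^0.635 = 6.84 × 13.03 ≈ 89 kt.
89 kt falls in the Category 2 band.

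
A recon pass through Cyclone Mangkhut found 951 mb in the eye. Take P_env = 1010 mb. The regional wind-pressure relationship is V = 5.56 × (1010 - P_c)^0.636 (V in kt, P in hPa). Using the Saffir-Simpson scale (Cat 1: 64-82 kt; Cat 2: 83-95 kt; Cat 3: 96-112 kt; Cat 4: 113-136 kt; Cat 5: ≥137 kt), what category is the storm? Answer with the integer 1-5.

1

ΔP = 1010 − 951 = 59 mb.
V ≈ 5.56 × 59^0.636 = 5.56 × 13.37 ≈ 74 kt.
74 kt falls in the Category 1 band.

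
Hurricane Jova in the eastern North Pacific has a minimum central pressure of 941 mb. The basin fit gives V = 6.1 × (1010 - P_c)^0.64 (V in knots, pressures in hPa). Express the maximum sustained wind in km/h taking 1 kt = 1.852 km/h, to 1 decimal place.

169.8 km/h

ΔP = 1010 − 941 = 69 mb.
V ≈ 6.1 × 69^0.64 = 6.1 × 15.027 ≈ 91.663 kt.
91.663 × 1.852 ≈ 169.76 km/h → 169.8 km/h.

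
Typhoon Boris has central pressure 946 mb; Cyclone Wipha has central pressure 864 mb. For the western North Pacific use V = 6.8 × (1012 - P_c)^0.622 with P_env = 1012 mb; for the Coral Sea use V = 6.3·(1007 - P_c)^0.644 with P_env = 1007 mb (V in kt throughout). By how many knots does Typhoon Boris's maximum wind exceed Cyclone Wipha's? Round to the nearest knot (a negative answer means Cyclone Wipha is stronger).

-62 kt

Typhoon Boris: ΔP = 66; V ≈ 6.8 × 66^0.622 ≈ 92.10 kt.
Cyclone Wipha: ΔP = 143; V ≈ 6.3 × 143^0.644 ≈ 153.95 kt.
Difference ≈ 92.10 − 153.95 = -61.85 → -62 kt.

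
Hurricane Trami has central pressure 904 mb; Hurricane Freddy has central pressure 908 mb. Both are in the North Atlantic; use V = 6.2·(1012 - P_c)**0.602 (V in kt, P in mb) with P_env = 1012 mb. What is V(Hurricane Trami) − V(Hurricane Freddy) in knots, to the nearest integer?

Hurricane Trami: ΔP = 108; V ≈ 6.2 × 108^0.602 ≈ 103.88 kt.
Hurricane Freddy: ΔP = 104; V ≈ 6.2 × 104^0.602 ≈ 101.54 kt.
Difference ≈ 103.88 − 101.54 = 2.34 → 2 kt.

2 kt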